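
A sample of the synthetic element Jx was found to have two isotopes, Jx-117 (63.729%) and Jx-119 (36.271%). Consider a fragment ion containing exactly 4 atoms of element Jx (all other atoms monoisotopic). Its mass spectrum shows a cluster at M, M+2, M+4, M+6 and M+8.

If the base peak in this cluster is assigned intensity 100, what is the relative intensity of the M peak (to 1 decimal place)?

Binomial terms of (0.63729 + 0.36271)^4: M 0.1649, M+2 0.3755, M+4 0.3206, M+6 0.1216, M+8 0.0173 → M+2 is the base peak.
P(M+2) = C(4,1) × 0.63729^3 × 0.36271^1 = 4 × 0.25882803 × 0.36271 = 0.375518 (base)
P(M) = C(4,0) × 0.63729^4 × 0.36271^0 = 1 × 0.16494852 × 1.0000 = 0.164949
Relative intensity = 0.164949 / 0.375518 × 100 = 43.9

43.9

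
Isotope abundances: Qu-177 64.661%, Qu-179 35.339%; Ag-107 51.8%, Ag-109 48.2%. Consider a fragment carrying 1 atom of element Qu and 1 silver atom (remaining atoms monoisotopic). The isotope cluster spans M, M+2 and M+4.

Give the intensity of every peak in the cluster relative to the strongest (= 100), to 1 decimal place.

Element Qu pattern (n=1): 0.64661 : 0.35339
Silver pattern (n=1): 0.5180 : 0.4820
Convolve the two distributions (both contribute in 2-u steps):
  M: 0.64661×0.5180 = 0.334944
  M+2: 0.64661×0.4820 + 0.35339×0.5180 = 0.494722
  M+4: 0.35339×0.4820 = 0.170334
Scale to base peak (0.494722) = 100: 67.7 : 100.0 : 34.4

67.7 : 100.0 : 34.4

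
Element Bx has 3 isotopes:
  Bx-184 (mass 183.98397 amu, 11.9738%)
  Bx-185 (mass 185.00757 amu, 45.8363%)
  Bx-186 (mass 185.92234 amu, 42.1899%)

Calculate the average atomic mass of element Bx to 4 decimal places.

Weight each isotope mass by its fractional abundance: 0.119738 × 183.98397 + 0.458363 × 185.00757 + 0.421899 × 185.92234
= 22.029873 + 84.800625 + 78.440449 = 185.270947 amu

185.2709 amu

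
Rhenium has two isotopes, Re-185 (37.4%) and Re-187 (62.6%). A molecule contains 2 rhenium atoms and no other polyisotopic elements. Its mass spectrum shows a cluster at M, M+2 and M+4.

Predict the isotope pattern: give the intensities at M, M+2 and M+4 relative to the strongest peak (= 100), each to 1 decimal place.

Each Re atom is independently Re-185 (p = 0.374) or Re-187 (q = 0.626); the cluster is the binomial expansion (p + q)^2.
P(M) = 0.374^2 = 0.139876
P(M+2) = 2 × 0.374^1 × 0.626^1 = 0.468248
P(M+4) = 0.626^2 = 0.391876
The M+2 peak is largest (0.468248); scaling to 100 gives 29.9 : 100.0 : 83.7.

29.9 : 100.0 : 83.7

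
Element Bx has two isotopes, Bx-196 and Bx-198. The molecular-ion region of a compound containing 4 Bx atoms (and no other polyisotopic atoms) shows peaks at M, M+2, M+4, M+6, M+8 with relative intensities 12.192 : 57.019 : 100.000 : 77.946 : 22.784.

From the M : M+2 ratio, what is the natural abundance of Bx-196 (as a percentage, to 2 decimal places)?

Write p for the Bx-196 fraction. I(M+2)/I(M) = [C(4,1)·p^3·(1−p)] / p^4 = 4·(1−p)/p = 57.019/12.192 = 4.6768
(1−p)/p = 4.6768/4 = 1.1692  ⇒  p = 1/(1 + 1.1692) = 0.4610
Bx-196: 46.10%, Bx-198: 53.90%.

46.10%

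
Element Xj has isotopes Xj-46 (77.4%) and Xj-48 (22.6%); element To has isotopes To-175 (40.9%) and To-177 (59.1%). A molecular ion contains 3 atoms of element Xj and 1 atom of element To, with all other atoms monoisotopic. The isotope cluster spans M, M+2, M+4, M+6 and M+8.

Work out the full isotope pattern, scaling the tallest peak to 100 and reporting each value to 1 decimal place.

Element Xj pattern (n=3): 0.46368482 : 0.40617353 : 0.11859847 : 0.01154318
Element To pattern (n=1): 0.4090 : 0.5910
Convolve the two distributions (both contribute in 2-u steps):
  M: 0.46368482×0.4090 = 0.189647
  M+2: 0.46368482×0.5910 + 0.40617353×0.4090 = 0.440163
  M+4: 0.40617353×0.5910 + 0.11859847×0.4090 = 0.288555
  M+6: 0.11859847×0.5910 + 0.01154318×0.4090 = 0.074813
  M+8: 0.01154318×0.5910 = 0.006822
Scale to base peak (0.440163) = 100: 43.1 : 100.0 : 65.6 : 17.0 : 1.5

43.1 : 100.0 : 65.6 : 17.0 : 1.5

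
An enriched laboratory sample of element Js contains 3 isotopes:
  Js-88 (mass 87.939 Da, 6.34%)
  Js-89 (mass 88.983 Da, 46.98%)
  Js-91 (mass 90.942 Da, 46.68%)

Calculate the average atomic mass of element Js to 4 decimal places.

89.8313 Da

The abundance-weighted mean is 0.0634 × 87.939 + 0.4698 × 88.983 + 0.4668 × 90.942
= 5.57533 + 41.80421 + 42.45173 = 89.83127 Da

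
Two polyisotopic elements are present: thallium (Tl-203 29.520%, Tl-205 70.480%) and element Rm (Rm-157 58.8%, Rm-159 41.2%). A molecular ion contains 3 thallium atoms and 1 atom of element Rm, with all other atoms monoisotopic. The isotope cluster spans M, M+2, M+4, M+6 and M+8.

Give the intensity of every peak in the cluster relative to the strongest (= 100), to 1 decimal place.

Thallium pattern (n=3): 0.02572463 : 0.18425524 : 0.43991564 : 0.35010449
Element Rm pattern (n=1): 0.5880 : 0.4120
Convolve the two distributions (both contribute in 2-u steps):
  M: 0.02572463×0.5880 = 0.015126
  M+2: 0.02572463×0.4120 + 0.18425524×0.5880 = 0.118941
  M+4: 0.18425524×0.4120 + 0.43991564×0.5880 = 0.334584
  M+6: 0.43991564×0.4120 + 0.35010449×0.5880 = 0.387107
  M+8: 0.35010449×0.4120 = 0.144243
Scale to base peak (0.387107) = 100: 3.9 : 30.7 : 86.4 : 100.0 : 37.3

3.9 : 30.7 : 86.4 : 100.0 : 37.3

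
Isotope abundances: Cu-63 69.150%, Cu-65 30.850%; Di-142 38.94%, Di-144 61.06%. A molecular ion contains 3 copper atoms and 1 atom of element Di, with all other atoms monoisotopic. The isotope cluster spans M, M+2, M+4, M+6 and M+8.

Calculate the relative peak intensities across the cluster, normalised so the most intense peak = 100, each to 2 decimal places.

34.41 : 100.00 : 92.75 : 35.27 : 4.79

Copper pattern (n=3): 0.33065611 : 0.44254842 : 0.19743483 : 0.02936064
Element Di pattern (n=1): 0.3894 : 0.6106
Convolve the two distributions (both contribute in 2-u steps):
  M: 0.33065611×0.3894 = 0.128757
  M+2: 0.33065611×0.6106 + 0.44254842×0.3894 = 0.374227
  M+4: 0.44254842×0.6106 + 0.19743483×0.3894 = 0.347101
  M+6: 0.19743483×0.6106 + 0.02936064×0.3894 = 0.131987
  M+8: 0.02936064×0.6106 = 0.017928
Scale to base peak (0.374227) = 100: 34.41 : 100.00 : 92.75 : 35.27 : 4.79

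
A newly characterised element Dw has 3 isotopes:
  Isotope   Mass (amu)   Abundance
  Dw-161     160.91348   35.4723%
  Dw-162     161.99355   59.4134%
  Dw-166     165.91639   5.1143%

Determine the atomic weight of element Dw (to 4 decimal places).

Ar = Σ fᵢ·mᵢ = 0.354723 × 160.91348 + 0.594134 × 161.99355 + 0.051143 × 165.91639
= 57.079712 + 96.245876 + 8.485462 = 161.811050 amu

161.8111 amu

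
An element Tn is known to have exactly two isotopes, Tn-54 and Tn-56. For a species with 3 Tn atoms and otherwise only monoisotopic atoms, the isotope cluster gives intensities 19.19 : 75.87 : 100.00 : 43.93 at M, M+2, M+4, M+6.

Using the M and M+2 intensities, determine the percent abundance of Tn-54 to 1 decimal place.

43.1%

Let p = fractional abundance of Tn-54. I(M+2)/I(M) = [C(3,1)·p^2·(1−p)] / p^3 = 3·(1−p)/p = 75.87/19.19 = 3.9536
(1−p)/p = 3.9536/3 = 1.3179  ⇒  p = 1/(1 + 1.3179) = 0.4314
Tn-54: 43.1%, Tn-56: 56.9%.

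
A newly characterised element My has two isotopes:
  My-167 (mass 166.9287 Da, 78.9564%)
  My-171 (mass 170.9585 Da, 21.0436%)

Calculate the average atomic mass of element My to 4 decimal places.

Ar = Σ fᵢ·mᵢ = 0.789564 × 166.9287 + 0.210436 × 170.9585
= 131.80089 + 35.97582 = 167.77671 Da

167.7767 Da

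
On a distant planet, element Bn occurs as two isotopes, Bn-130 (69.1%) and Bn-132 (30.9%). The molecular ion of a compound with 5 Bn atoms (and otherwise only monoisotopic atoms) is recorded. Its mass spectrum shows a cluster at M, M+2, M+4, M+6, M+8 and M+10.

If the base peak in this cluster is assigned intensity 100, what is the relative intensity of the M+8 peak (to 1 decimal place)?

Binomial terms of (0.691 + 0.309)^5: M 0.1575, M+2 0.3522, M+4 0.3150, M+6 0.1409, M+8 0.0315, M+10 0.0028 → M+2 is the base peak.
P(M+2) = C(5,1) × 0.691^4 × 0.309^1 = 5 × 0.22798811 × 0.3090 = 0.352242 (base)
P(M+8) = C(5,4) × 0.691^1 × 0.309^4 = 5 × 0.6910 × 0.00911662 = 0.031498
Relative intensity = 0.031498 / 0.352242 × 100 = 8.9

8.9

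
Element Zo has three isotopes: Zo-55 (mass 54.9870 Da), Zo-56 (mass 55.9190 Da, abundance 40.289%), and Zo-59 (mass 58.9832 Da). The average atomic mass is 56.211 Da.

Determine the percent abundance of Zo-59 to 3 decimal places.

21.233%

The remaining 59.711% is split between Zo-55 (fraction x) and Zo-59 (fraction 0.59711 − x).
Substituting: 54.9870x + 58.9832(0.59711 − x) = 33.68179409
(54.9870 − 58.9832)x = -1.537664462  ⇒  x = 0.38478, y = 0.21233
Zo-55: 38.478%, Zo-59: 21.233%.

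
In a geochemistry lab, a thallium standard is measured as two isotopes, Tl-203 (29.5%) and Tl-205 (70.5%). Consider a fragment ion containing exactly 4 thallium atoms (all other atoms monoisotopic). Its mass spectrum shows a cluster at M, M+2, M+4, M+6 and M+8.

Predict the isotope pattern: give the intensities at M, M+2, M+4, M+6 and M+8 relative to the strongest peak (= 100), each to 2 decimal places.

Each Tl atom is independently Tl-203 (p = 0.295) or Tl-205 (q = 0.705); the cluster is the binomial expansion (p + q)^4.
P(M) = 0.295^4 = 0.007573
P(M+2) = 4 × 0.295^3 × 0.705^1 = 0.072396
P(M+4) = 6 × 0.295^2 × 0.705^2 = 0.259522
P(M+6) = 4 × 0.295^1 × 0.705^3 = 0.413475
P(M+8) = 0.705^4 = 0.247034
The M+6 peak is largest (0.413475); scaling to 100 gives 1.83 : 17.51 : 62.77 : 100.00 : 59.75.

1.83 : 17.51 : 62.77 : 100.00 : 59.75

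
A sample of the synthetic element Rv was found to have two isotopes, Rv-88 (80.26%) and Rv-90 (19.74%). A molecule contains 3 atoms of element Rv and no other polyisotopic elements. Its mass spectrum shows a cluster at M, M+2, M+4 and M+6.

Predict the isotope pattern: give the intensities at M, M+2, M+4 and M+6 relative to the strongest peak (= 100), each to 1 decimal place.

100.0 : 73.8 : 18.1 : 1.5

The 3 Rv atoms are independent, so intensities follow the terms of (0.8026 + 0.1974)^3.
P(M) = 0.8026^3 = 0.517008
P(M+2) = 3 × 0.8026^2 × 0.1974^1 = 0.381476
P(M+4) = 3 × 0.8026^1 × 0.1974^2 = 0.093824
P(M+6) = 0.1974^3 = 0.007692
The M peak is largest (0.517008); scaling to 100 gives 100.0 : 73.8 : 18.1 : 1.5.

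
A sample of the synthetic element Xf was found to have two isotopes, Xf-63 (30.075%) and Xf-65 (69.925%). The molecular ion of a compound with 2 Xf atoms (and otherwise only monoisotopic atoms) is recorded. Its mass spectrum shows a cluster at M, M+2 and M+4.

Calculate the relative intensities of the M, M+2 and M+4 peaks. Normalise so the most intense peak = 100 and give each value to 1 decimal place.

Expanding (0.30075 + 0.69925)^2:
P(M) = 0.30075^2 = 0.090451
P(M+2) = 2 × 0.30075^1 × 0.69925^1 = 0.420599
P(M+4) = 0.69925^2 = 0.488951
The M+4 peak is largest (0.488951); scaling to 100 gives 18.5 : 86.0 : 100.0.

18.5 : 86.0 : 100.0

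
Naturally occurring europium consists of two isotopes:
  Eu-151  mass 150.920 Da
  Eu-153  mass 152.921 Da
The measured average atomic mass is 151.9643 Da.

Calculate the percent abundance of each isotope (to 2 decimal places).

Eu-151: 47.81%, Eu-153: 52.19%

Writing the weighted mean with unknown fraction x of Eu-151:
150.920·x + 152.921·(1 − x) = 151.9643
(150.920 − 152.921)·x = 151.9643 − 152.921
x = -0.9567 / -2.001 = 0.47811 → 47.81% Eu-151, 52.19% Eu-153.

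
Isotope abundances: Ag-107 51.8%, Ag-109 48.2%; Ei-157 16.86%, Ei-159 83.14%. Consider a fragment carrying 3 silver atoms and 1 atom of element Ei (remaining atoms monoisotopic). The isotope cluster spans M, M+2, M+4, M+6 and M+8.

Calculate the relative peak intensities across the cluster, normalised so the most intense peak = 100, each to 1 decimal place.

6.1 : 47.2 : 100.0 : 83.2 : 24.3

Silver pattern (n=3): 0.13899183 : 0.3879965 : 0.3610315 : 0.11198017
Element Ei pattern (n=1): 0.1686 : 0.8314
Convolve the two distributions (both contribute in 2-u steps):
  M: 0.13899183×0.1686 = 0.023434
  M+2: 0.13899183×0.8314 + 0.3879965×0.1686 = 0.180974
  M+4: 0.3879965×0.8314 + 0.3610315×0.1686 = 0.383450
  M+6: 0.3610315×0.8314 + 0.11198017×0.1686 = 0.319041
  M+8: 0.11198017×0.8314 = 0.093100
Scale to base peak (0.383450) = 100: 6.1 : 47.2 : 100.0 : 83.2 : 24.3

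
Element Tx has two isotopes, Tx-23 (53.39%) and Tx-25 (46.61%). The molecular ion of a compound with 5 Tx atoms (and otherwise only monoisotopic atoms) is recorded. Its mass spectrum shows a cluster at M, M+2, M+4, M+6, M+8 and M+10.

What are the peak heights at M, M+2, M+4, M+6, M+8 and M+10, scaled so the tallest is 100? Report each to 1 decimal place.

13.1 : 57.3 : 100.0 : 87.3 : 38.1 : 6.7

Each Tx atom is independently Tx-23 (p = 0.5339) or Tx-25 (q = 0.4661); the cluster is the binomial expansion (p + q)^5.
P(M) = 0.5339^5 = 0.043381
P(M+2) = 5 × 0.5339^4 × 0.4661^1 = 0.189360
P(M+4) = 10 × 0.5339^3 × 0.4661^2 = 0.330627
P(M+6) = 10 × 0.5339^2 × 0.4661^3 = 0.288640
P(M+8) = 5 × 0.5339^1 × 0.4661^4 = 0.125993
P(M+10) = 0.4661^5 = 0.021999
The M+4 peak is largest (0.330627); scaling to 100 gives 13.1 : 57.3 : 100.0 : 87.3 : 38.1 : 6.7.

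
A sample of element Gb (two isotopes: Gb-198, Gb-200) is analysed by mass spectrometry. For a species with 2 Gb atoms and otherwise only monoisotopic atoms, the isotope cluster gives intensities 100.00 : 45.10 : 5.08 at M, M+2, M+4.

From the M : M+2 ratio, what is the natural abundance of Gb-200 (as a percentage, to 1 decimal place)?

If p is the fraction of Gb that is Gb-198, then I(M+2)/I(M) = [C(2,1)·p^1·(1−p)] / p^2 = 2·(1−p)/p = 45.10/100.00 = 0.4510
(1−p)/p = 0.4510/2 = 0.2255  ⇒  p = 1/(1 + 0.2255) = 0.8160
Gb-198: 81.6%, Gb-200: 18.4%.

18.4%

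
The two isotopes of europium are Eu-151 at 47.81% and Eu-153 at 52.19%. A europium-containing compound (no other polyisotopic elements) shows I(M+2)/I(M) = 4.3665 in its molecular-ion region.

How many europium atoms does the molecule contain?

4

For n independent Eu atoms, I(M+2)/I(M) = n · (abundance Eu-153) / (abundance Eu-151) = n · 0.5219/0.4781.
n = 4.3665 × 0.4781/0.5219 = 4.00 ≈ 4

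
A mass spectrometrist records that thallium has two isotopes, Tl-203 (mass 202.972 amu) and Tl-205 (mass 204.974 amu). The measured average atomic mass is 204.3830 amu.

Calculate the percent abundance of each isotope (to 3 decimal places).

Let x be the fractional abundance of Tl-203; then Tl-205 has abundance 1 − x.
202.972·x + 204.974·(1 − x) = 204.3830
(202.972 − 204.974)·x = 204.3830 − 204.974
x = -0.5910 / -2.002 = 0.29520 → 29.520% Tl-203, 70.480% Tl-205.

Tl-203: 29.520%, Tl-205: 70.480%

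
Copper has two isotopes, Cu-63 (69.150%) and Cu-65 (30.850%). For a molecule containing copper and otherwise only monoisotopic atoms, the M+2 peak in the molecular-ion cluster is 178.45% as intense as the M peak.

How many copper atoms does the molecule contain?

For n independent Cu atoms, I(M+2)/I(M) = n · (abundance Cu-65) / (abundance Cu-63) = n · 0.30850/0.69150.
n = 1.7845 × 0.69150/0.30850 = 4.00 ≈ 4

4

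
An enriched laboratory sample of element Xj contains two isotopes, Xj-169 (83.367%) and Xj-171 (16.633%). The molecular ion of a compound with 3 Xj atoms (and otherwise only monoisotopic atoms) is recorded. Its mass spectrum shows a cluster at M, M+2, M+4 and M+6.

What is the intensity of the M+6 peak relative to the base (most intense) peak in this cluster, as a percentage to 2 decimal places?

Binomial terms of (0.83367 + 0.16633)^3: M 0.5794, M+2 0.3468, M+4 0.0692, M+6 0.0046 → M is the base peak.
P(M) = C(3,0) × 0.83367^3 × 0.16633^0 = 1 × 0.57940538 × 1.0000 = 0.579405 (base)
P(M+6) = C(3,3) × 0.83367^0 × 0.16633^3 = 1 × 1.0000 × 0.00460163 = 0.004602
Relative intensity = 0.004602 / 0.579405 × 100 = 0.79

0.79%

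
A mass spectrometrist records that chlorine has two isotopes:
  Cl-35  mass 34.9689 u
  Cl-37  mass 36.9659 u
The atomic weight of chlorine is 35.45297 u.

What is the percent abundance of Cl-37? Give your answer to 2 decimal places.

24.24%

With x = fraction of Cl-35 (so Cl-37 is 1 − x):
34.9689·x + 36.9659·(1 − x) = 35.45297
(34.9689 − 36.9659)·x = 35.45297 − 36.9659
x = -1.51293 / -1.9970 = 0.75760 → 75.76% Cl-35, 24.24% Cl-37.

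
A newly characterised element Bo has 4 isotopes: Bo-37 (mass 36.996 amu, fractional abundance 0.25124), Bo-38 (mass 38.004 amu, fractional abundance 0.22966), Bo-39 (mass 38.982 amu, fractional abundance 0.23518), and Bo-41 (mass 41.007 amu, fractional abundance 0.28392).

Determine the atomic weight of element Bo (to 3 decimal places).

Weight each isotope mass by its fractional abundance: 0.25124 × 36.996 + 0.22966 × 38.004 + 0.23518 × 38.982 + 0.28392 × 41.007
= 9.2949 + 8.7280 + 9.1678 + 11.6427 = 38.8334 amu

38.833 amu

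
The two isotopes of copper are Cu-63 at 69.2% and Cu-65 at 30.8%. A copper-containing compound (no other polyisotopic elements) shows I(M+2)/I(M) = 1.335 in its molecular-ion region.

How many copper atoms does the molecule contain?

3

The M+2/M ratio from n Cu atoms is n · q/p = n · 0.308/0.692.
n = 1.335 × 0.692/0.308 = 3.00 ≈ 3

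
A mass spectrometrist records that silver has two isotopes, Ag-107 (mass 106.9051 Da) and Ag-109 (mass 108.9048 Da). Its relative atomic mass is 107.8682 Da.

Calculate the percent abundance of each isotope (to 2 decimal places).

Let x be the fractional abundance of Ag-107; then Ag-109 has abundance 1 − x.
106.9051·x + 108.9048·(1 − x) = 107.8682
(106.9051 − 108.9048)·x = 107.8682 − 108.9048
x = -1.0366 / -1.9997 = 0.51838 → 51.84% Ag-107, 48.16% Ag-109.

Ag-107: 51.84%, Ag-109: 48.16%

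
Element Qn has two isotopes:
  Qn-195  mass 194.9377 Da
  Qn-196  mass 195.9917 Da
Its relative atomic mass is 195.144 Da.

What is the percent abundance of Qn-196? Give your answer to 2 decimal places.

19.57%

Writing the weighted mean with unknown fraction x of Qn-195:
194.9377·x + 195.9917·(1 − x) = 195.144
(194.9377 − 195.9917)·x = 195.144 − 195.9917
x = -0.8477 / -1.0540 = 0.80427 → 80.43% Qn-195, 19.57% Qn-196.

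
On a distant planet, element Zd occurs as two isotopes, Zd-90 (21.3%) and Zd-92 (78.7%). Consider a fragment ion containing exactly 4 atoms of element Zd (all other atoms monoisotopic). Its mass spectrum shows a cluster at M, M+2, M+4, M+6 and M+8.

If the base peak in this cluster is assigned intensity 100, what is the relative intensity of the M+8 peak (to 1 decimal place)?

(0.213 + 0.787)^4 gives M 0.0021, M+2 0.0304, M+4 0.1686, M+6 0.4153, M+8 0.3836; the largest is M+6.
P(M+6) = C(4,3) × 0.213^1 × 0.787^3 = 4 × 0.2130 × 0.4874434 = 0.415302 (base)
P(M+8) = C(4,4) × 0.213^0 × 0.787^4 = 1 × 1.0000 × 0.38361796 = 0.383618
Relative intensity = 0.383618 / 0.415302 × 100 = 92.4

92.4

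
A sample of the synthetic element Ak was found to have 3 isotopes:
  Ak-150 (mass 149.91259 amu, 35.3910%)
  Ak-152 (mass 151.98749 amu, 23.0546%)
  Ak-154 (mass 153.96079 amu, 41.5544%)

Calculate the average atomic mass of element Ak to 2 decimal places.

The abundance-weighted mean is 0.353910 × 149.91259 + 0.230546 × 151.98749 + 0.415544 × 153.96079
= 53.055565 + 35.040108 + 63.977483 = 152.073156 amu

152.07 amu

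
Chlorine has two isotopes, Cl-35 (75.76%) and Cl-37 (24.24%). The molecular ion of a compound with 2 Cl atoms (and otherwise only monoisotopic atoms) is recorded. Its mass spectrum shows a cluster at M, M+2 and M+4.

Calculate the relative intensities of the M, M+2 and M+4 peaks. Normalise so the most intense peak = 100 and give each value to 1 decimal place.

100.0 : 64.0 : 10.2

Expanding (0.7576 + 0.2424)^2:
P(M) = 0.7576^2 = 0.573958
P(M+2) = 2 × 0.7576^1 × 0.2424^1 = 0.367284
P(M+4) = 0.2424^2 = 0.058758
The M peak is largest (0.573958); scaling to 100 gives 100.0 : 64.0 : 10.2.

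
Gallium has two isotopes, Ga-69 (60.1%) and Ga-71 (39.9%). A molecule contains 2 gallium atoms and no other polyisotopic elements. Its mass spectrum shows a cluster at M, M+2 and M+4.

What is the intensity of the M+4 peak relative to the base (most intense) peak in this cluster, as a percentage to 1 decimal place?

(0.601 + 0.399)^2 gives M 0.3612, M+2 0.4796, M+4 0.1592; the largest is M+2.
P(M+2) = C(2,1) × 0.601^1 × 0.399^1 = 2 × 0.6010 × 0.3990 = 0.479598 (base)
P(M+4) = C(2,2) × 0.601^0 × 0.399^2 = 1 × 1.0000 × 0.159201 = 0.159201
Relative intensity = 0.159201 / 0.479598 × 100 = 33.2

33.2%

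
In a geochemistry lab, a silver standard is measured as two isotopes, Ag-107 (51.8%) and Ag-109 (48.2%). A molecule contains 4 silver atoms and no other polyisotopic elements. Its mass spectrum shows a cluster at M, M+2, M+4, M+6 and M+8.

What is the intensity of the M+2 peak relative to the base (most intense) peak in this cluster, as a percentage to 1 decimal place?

71.6%

Binomial terms of (0.518 + 0.482)^4: M 0.0720, M+2 0.2680, M+4 0.3740, M+6 0.2320, M+8 0.0540 → M+4 is the base peak.
P(M+4) = C(4,2) × 0.518^2 × 0.482^2 = 6 × 0.268324 × 0.232324 = 0.374029 (base)
P(M+2) = C(4,1) × 0.518^3 × 0.482^1 = 4 × 0.13899183 × 0.4820 = 0.267976
Relative intensity = 0.267976 / 0.374029 × 100 = 71.6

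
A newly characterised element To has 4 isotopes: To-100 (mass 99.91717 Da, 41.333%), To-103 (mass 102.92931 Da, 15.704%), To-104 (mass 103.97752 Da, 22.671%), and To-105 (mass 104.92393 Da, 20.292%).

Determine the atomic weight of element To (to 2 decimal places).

Weight each isotope mass by its fractional abundance: 0.41333 × 99.91717 + 0.15704 × 102.92931 + 0.22671 × 103.97752 + 0.20292 × 104.92393
= 41.298764 + 16.164019 + 23.572744 + 21.291164 = 102.326691 Da

102.33 Da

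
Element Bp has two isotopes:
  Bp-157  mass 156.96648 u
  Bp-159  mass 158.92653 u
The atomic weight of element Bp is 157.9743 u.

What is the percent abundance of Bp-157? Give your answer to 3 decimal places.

48.582%

With x = fraction of Bp-157 (so Bp-159 is 1 − x):
156.96648·x + 158.92653·(1 − x) = 157.9743
(156.96648 − 158.92653)·x = 157.9743 − 158.92653
x = -0.95223 / -1.96005 = 0.48582 → 48.582% Bp-157, 51.418% Bp-159.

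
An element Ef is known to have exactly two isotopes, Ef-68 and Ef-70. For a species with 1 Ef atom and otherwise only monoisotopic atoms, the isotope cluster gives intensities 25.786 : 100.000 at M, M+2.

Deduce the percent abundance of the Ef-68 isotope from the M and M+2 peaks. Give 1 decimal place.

Write p for the Ef-68 fraction. I(M+2)/I(M) = [C(1,1)·p^0·(1−p)] / p^1 = 1·(1−p)/p = 100.000/25.786 = 3.8781
(1−p)/p = 3.8781/1 = 3.8781  ⇒  p = 1/(1 + 3.8781) = 0.2050
Ef-68: 20.5%, Ef-70: 79.5%.

20.5%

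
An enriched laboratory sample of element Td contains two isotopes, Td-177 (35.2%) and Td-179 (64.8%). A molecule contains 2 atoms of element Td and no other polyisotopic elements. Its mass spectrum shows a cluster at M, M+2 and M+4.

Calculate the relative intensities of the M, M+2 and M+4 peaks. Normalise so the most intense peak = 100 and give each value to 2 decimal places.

27.16 : 100.00 : 92.05

The 2 Td atoms are independent, so intensities follow the terms of (0.352 + 0.648)^2.
P(M) = 0.352^2 = 0.123904
P(M+2) = 2 × 0.352^1 × 0.648^1 = 0.456192
P(M+4) = 0.648^2 = 0.419904
The M+2 peak is largest (0.456192); scaling to 100 gives 27.16 : 100.00 : 92.05.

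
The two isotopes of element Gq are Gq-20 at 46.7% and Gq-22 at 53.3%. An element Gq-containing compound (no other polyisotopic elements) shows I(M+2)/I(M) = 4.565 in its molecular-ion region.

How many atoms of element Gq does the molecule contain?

The M+2/M ratio from n Gq atoms is n · q/p = n · 0.533/0.467.
n = 4.565 × 0.467/0.533 = 4.00 ≈ 4

4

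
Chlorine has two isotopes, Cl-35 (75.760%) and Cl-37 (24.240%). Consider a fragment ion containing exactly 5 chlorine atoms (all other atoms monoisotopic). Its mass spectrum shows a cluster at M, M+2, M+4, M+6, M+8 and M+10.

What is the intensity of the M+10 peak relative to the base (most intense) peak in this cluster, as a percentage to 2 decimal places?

0.21%

Term probabilities: M 0.2496, M+2 0.3993, M+4 0.2555, M+6 0.0817, M+8 0.0131, M+10 0.0008. Base peak = M+2.
P(M+2) = C(5,1) × 0.75760^4 × 0.24240^1 = 5 × 0.32942751 × 0.2424 = 0.399266 (base)
P(M+10) = C(5,5) × 0.75760^0 × 0.24240^5 = 1 × 1.0000 × 0.00083688 = 0.000837
Relative intensity = 0.000837 / 0.399266 × 100 = 0.21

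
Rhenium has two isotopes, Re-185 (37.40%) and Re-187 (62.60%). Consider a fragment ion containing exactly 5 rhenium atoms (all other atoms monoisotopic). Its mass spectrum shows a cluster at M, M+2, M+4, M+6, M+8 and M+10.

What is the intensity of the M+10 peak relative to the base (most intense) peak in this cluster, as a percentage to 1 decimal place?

28.0%

Term probabilities: M 0.0073, M+2 0.0612, M+4 0.2050, M+6 0.3431, M+8 0.2872, M+10 0.0961. Base peak = M+6.
P(M+6) = C(5,3) × 0.3740^2 × 0.6260^3 = 10 × 0.139876 × 0.24531438 = 0.343136 (base)
P(M+10) = C(5,5) × 0.3740^0 × 0.6260^5 = 1 × 1.0000 × 0.09613282 = 0.096133
Relative intensity = 0.096133 / 0.343136 × 100 = 28.0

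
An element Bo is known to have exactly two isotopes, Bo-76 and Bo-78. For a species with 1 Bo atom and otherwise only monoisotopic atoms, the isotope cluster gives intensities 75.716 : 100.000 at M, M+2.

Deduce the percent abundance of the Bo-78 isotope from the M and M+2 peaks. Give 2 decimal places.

Let p = fractional abundance of Bo-76. I(M+2)/I(M) = [C(1,1)·p^0·(1−p)] / p^1 = 1·(1−p)/p = 100.000/75.716 = 1.3207
(1−p)/p = 1.3207/1 = 1.3207  ⇒  p = 1/(1 + 1.3207) = 0.4309
Bo-76: 43.09%, Bo-78: 56.91%.

56.91%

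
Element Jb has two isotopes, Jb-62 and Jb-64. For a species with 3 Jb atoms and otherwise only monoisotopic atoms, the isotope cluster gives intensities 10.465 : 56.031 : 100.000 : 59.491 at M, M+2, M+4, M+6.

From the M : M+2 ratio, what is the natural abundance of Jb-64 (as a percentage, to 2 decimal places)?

Write p for the Jb-62 fraction. I(M+2)/I(M) = [C(3,1)·p^2·(1−p)] / p^3 = 3·(1−p)/p = 56.031/10.465 = 5.3541
(1−p)/p = 5.3541/3 = 1.7847  ⇒  p = 1/(1 + 1.7847) = 0.3591
Jb-62: 35.91%, Jb-64: 64.09%.

64.09%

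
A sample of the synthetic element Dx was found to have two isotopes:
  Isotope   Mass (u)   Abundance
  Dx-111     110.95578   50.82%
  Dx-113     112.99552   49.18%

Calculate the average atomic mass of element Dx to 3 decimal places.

Ar = Σ fᵢ·mᵢ = 0.5082 × 110.95578 + 0.4918 × 112.99552
= 56.387727 + 55.571197 = 111.958924 u

111.959 u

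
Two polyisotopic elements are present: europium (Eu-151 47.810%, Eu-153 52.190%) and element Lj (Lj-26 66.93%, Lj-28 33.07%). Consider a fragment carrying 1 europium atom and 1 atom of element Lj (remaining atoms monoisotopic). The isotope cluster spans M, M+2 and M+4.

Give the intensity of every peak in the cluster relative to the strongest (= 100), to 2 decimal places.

63.06 : 100.00 : 34.01

Europium pattern (n=1): 0.4781 : 0.5219
Element Lj pattern (n=1): 0.6693 : 0.3307
Convolve the two distributions (both contribute in 2-u steps):
  M: 0.4781×0.6693 = 0.319992
  M+2: 0.4781×0.3307 + 0.5219×0.6693 = 0.507415
  M+4: 0.5219×0.3307 = 0.172592
Scale to base peak (0.507415) = 100: 63.06 : 100.00 : 34.01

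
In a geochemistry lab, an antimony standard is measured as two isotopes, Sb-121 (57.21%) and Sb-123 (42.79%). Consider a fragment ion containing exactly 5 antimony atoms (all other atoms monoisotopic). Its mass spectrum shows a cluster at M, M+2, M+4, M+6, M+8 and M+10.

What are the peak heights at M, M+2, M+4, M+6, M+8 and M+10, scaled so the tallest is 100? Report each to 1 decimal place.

The 5 Sb atoms are independent, so intensities follow the terms of (0.5721 + 0.4279)^5.
P(M) = 0.5721^5 = 0.061286
P(M+2) = 5 × 0.5721^4 × 0.4279^1 = 0.229192
P(M+4) = 10 × 0.5721^3 × 0.4279^2 = 0.342847
P(M+6) = 10 × 0.5721^2 × 0.4279^3 = 0.256431
P(M+8) = 5 × 0.5721^1 × 0.4279^4 = 0.095898
P(M+10) = 0.4279^5 = 0.014345
The M+4 peak is largest (0.342847); scaling to 100 gives 17.9 : 66.8 : 100.0 : 74.8 : 28.0 : 4.2.

17.9 : 66.8 : 100.0 : 74.8 : 28.0 : 4.2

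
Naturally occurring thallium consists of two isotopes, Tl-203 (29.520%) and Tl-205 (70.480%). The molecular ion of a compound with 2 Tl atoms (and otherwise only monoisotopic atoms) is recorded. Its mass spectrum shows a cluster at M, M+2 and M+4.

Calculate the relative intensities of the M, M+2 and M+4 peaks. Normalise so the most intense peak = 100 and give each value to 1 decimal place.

17.5 : 83.8 : 100.0

Each Tl atom is independently Tl-203 (p = 0.29520) or Tl-205 (q = 0.70480); the cluster is the binomial expansion (p + q)^2.
P(M) = 0.29520^2 = 0.087143
P(M+2) = 2 × 0.29520^1 × 0.70480^1 = 0.416114
P(M+4) = 0.70480^2 = 0.496743
The M+4 peak is largest (0.496743); scaling to 100 gives 17.5 : 83.8 : 100.0.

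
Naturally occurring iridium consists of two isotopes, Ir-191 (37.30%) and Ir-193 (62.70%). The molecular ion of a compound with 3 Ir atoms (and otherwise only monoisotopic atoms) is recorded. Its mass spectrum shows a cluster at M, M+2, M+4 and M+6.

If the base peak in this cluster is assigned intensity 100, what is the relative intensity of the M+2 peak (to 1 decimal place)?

59.5

(0.3730 + 0.6270)^3 gives M 0.0519, M+2 0.2617, M+4 0.4399, M+6 0.2465; the largest is M+4.
P(M+4) = C(3,2) × 0.3730^1 × 0.6270^2 = 3 × 0.3730 × 0.393129 = 0.439911 (base)
P(M+2) = C(3,1) × 0.3730^2 × 0.6270^1 = 3 × 0.139129 × 0.6270 = 0.261702
Relative intensity = 0.261702 / 0.439911 × 100 = 59.5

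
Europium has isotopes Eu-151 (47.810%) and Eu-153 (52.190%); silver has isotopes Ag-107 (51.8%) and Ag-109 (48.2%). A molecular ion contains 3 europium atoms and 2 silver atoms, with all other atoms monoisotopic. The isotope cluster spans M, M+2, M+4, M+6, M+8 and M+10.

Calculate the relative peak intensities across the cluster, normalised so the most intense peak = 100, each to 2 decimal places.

Europium pattern (n=3): 0.10928391 : 0.3578871 : 0.39067407 : 0.14215492
Silver pattern (n=2): 0.268324 : 0.499352 : 0.232324
Convolve the two distributions (both contribute in 2-u steps):
  M: 0.10928391×0.268324 = 0.029323
  M+2: 0.10928391×0.499352 + 0.3578871×0.268324 = 0.150601
  M+4: 0.10928391×0.232324 + 0.3578871×0.499352 + 0.39067407×0.268324 = 0.308928
  M+6: 0.3578871×0.232324 + 0.39067407×0.499352 + 0.14215492×0.268324 = 0.316373
  M+8: 0.39067407×0.232324 + 0.14215492×0.499352 = 0.161748
  M+10: 0.14215492×0.232324 = 0.033026
Scale to base peak (0.316373) = 100: 9.27 : 47.60 : 97.65 : 100.00 : 51.13 : 10.44

9.27 : 47.60 : 97.65 : 100.00 : 51.13 : 10.44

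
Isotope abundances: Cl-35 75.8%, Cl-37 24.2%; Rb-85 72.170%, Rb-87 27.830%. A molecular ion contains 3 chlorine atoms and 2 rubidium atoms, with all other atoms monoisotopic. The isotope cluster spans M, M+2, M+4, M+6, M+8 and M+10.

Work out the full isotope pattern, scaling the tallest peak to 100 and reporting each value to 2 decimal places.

Chlorine pattern (n=3): 0.43551951 : 0.41713346 : 0.13317454 : 0.01417249
Rubidium pattern (n=2): 0.52085089 : 0.40169822 : 0.07745089
Convolve the two distributions (both contribute in 2-u steps):
  M: 0.43551951×0.52085089 = 0.226841
  M+2: 0.43551951×0.40169822 + 0.41713346×0.52085089 = 0.392212
  M+4: 0.43551951×0.07745089 + 0.41713346×0.40169822 + 0.13317454×0.52085089 = 0.270657
  M+6: 0.41713346×0.07745089 + 0.13317454×0.40169822 + 0.01417249×0.52085089 = 0.093185
  M+8: 0.13317454×0.07745089 + 0.01417249×0.40169822 = 0.016008
  M+10: 0.01417249×0.07745089 = 0.001098
Scale to base peak (0.392212) = 100: 57.84 : 100.00 : 69.01 : 23.76 : 4.08 : 0.28

57.84 : 100.00 : 69.01 : 23.76 : 4.08 : 0.28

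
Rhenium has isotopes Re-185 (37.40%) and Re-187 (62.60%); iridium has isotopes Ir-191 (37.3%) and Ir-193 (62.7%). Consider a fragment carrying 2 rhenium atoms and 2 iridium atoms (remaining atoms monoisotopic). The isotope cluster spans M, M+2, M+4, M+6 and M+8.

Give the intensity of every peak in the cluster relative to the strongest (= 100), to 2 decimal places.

5.30 : 35.54 : 89.43 : 100.00 : 41.93

Rhenium pattern (n=2): 0.139876 : 0.468248 : 0.391876
Iridium pattern (n=2): 0.139129 : 0.467742 : 0.393129
Convolve the two distributions (both contribute in 2-u steps):
  M: 0.139876×0.139129 = 0.019461
  M+2: 0.139876×0.467742 + 0.468248×0.139129 = 0.130573
  M+4: 0.139876×0.393129 + 0.468248×0.467742 + 0.391876×0.139129 = 0.328530
  M+6: 0.468248×0.393129 + 0.391876×0.467742 = 0.367379
  M+8: 0.391876×0.393129 = 0.154058
Scale to base peak (0.367379) = 100: 5.30 : 35.54 : 89.43 : 100.00 : 41.93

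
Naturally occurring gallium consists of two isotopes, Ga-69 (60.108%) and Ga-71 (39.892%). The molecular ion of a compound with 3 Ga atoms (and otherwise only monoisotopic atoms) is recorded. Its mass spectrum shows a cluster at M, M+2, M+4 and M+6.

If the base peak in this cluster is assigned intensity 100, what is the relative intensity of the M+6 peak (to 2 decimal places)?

(0.60108 + 0.39892)^3 gives M 0.2172, M+2 0.4324, M+4 0.2870, M+6 0.0635; the largest is M+2.
P(M+2) = C(3,1) × 0.60108^2 × 0.39892^1 = 3 × 0.36129717 × 0.39892 = 0.432386 (base)
P(M+6) = C(3,3) × 0.60108^0 × 0.39892^3 = 1 × 1.0000 × 0.063483 = 0.063483
Relative intensity = 0.063483 / 0.432386 × 100 = 14.68

14.68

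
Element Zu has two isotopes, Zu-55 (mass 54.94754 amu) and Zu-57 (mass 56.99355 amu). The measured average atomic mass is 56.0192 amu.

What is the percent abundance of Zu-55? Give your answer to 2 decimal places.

Let x be the fractional abundance of Zu-55; then Zu-57 has abundance 1 − x.
54.94754·x + 56.99355·(1 − x) = 56.0192
(54.94754 − 56.99355)·x = 56.0192 − 56.99355
x = -0.97435 / -2.04601 = 0.47622 → 47.62% Zu-55, 52.38% Zu-57.

47.62%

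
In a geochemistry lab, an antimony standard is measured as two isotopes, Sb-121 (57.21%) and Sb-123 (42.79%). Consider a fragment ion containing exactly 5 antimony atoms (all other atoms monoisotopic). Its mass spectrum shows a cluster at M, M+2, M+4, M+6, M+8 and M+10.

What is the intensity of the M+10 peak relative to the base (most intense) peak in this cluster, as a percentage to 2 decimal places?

4.18%

(0.5721 + 0.4279)^5 gives M 0.0613, M+2 0.2292, M+4 0.3428, M+6 0.2564, M+8 0.0959, M+10 0.0143; the largest is M+4.
P(M+4) = C(5,2) × 0.5721^3 × 0.4279^2 = 10 × 0.18724742 × 0.18309841 = 0.342847 (base)
P(M+10) = C(5,5) × 0.5721^0 × 0.4279^5 = 1 × 1.0000 × 0.01434536 = 0.014345
Relative intensity = 0.014345 / 0.342847 × 100 = 4.18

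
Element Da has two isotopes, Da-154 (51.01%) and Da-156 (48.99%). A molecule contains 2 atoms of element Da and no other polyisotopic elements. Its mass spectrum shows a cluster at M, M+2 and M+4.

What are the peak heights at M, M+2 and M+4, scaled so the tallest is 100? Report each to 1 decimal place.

Each Da atom is independently Da-154 (p = 0.5101) or Da-156 (q = 0.4899); the cluster is the binomial expansion (p + q)^2.
P(M) = 0.5101^2 = 0.260202
P(M+2) = 2 × 0.5101^1 × 0.4899^1 = 0.499796
P(M+4) = 0.4899^2 = 0.240002
The M+2 peak is largest (0.499796); scaling to 100 gives 52.1 : 100.0 : 48.0.

52.1 : 100.0 : 48.0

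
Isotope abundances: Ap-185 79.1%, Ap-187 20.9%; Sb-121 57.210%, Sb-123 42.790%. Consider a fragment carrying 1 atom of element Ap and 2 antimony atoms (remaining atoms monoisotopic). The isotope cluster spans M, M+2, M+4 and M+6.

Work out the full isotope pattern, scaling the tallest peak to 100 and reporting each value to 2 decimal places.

Element Ap pattern (n=1): 0.7910 : 0.2090
Antimony pattern (n=2): 0.32729841 : 0.48960318 : 0.18309841
Convolve the two distributions (both contribute in 2-u steps):
  M: 0.7910×0.32729841 = 0.258893
  M+2: 0.7910×0.48960318 + 0.2090×0.32729841 = 0.455681
  M+4: 0.7910×0.18309841 + 0.2090×0.48960318 = 0.247158
  M+6: 0.2090×0.18309841 = 0.038268
Scale to base peak (0.455681) = 100: 56.81 : 100.00 : 54.24 : 8.40

56.81 : 100.00 : 54.24 : 8.40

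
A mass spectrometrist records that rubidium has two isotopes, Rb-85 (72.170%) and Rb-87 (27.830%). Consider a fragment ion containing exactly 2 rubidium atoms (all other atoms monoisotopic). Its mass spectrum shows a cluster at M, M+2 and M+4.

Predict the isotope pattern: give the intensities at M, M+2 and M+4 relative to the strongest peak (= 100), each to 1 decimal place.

100.0 : 77.1 : 14.9

Expanding (0.72170 + 0.27830)^2:
P(M) = 0.72170^2 = 0.520851
P(M+2) = 2 × 0.72170^1 × 0.27830^1 = 0.401698
P(M+4) = 0.27830^2 = 0.077451
The M peak is largest (0.520851); scaling to 100 gives 100.0 : 77.1 : 14.9.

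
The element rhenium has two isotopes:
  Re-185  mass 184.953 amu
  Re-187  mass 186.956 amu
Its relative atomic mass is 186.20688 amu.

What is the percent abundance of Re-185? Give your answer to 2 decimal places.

37.40%

Let x be the fractional abundance of Re-185; then Re-187 has abundance 1 − x.
184.953·x + 186.956·(1 − x) = 186.20688
(184.953 − 186.956)·x = 186.20688 − 186.956
x = -0.74912 / -2.003 = 0.37400 → 37.40% Re-185, 62.60% Re-187.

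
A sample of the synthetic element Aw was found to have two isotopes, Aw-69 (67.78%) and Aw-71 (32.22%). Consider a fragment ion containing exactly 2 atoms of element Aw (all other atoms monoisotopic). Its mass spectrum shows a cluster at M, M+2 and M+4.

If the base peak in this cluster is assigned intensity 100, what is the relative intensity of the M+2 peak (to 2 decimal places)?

95.07

Binomial terms of (0.6778 + 0.3222)^2: M 0.4594, M+2 0.4368, M+4 0.1038 → M is the base peak.
P(M) = C(2,0) × 0.6778^2 × 0.3222^0 = 1 × 0.45941284 × 1.0000 = 0.459413 (base)
P(M+2) = C(2,1) × 0.6778^1 × 0.3222^1 = 2 × 0.6778 × 0.3222 = 0.436774
Relative intensity = 0.436774 / 0.459413 × 100 = 95.07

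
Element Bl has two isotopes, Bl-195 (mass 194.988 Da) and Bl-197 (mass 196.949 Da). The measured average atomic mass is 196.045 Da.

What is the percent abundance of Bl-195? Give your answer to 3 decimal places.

Writing the weighted mean with unknown fraction x of Bl-195:
194.988·x + 196.949·(1 − x) = 196.045
(194.988 − 196.949)·x = 196.045 − 196.949
x = -0.904 / -1.961 = 0.46099 → 46.099% Bl-195, 53.901% Bl-197.

46.099%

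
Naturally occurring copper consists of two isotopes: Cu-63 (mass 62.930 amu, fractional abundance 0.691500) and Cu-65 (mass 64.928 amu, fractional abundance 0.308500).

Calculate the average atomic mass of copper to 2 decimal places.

Weight each isotope mass by its fractional abundance: 0.691500 × 62.930 + 0.308500 × 64.928
= 43.5161 + 20.0303 = 63.5464 amu

63.55 amu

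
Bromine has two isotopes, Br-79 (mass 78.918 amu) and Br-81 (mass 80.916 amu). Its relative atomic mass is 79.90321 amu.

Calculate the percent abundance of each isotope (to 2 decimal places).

Br-79: 50.69%, Br-81: 49.31%

Let x be the fractional abundance of Br-79; then Br-81 has abundance 1 − x.
78.918·x + 80.916·(1 − x) = 79.90321
(78.918 − 80.916)·x = 79.90321 − 80.916
x = -1.01279 / -1.998 = 0.50690 → 50.69% Br-79, 49.31% Br-81.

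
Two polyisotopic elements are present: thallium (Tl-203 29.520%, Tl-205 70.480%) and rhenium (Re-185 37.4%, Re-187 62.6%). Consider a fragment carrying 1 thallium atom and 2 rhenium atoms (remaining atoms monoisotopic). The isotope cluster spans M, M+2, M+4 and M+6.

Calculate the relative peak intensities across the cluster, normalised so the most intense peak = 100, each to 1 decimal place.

Thallium pattern (n=1): 0.2952 : 0.7048
Rhenium pattern (n=2): 0.139876 : 0.468248 : 0.391876
Convolve the two distributions (both contribute in 2-u steps):
  M: 0.2952×0.139876 = 0.041291
  M+2: 0.2952×0.468248 + 0.7048×0.139876 = 0.236811
  M+4: 0.2952×0.391876 + 0.7048×0.468248 = 0.445703
  M+6: 0.7048×0.391876 = 0.276194
Scale to base peak (0.445703) = 100: 9.3 : 53.1 : 100.0 : 62.0

9.3 : 53.1 : 100.0 : 62.0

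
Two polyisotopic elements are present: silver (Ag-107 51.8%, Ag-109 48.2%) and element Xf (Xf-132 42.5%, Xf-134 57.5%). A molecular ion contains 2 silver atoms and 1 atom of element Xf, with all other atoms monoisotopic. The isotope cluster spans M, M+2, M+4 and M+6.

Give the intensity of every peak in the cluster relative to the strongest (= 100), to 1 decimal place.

Silver pattern (n=2): 0.268324 : 0.499352 : 0.232324
Element Xf pattern (n=1): 0.4250 : 0.5750
Convolve the two distributions (both contribute in 2-u steps):
  M: 0.268324×0.4250 = 0.114038
  M+2: 0.268324×0.5750 + 0.499352×0.4250 = 0.366511
  M+4: 0.499352×0.5750 + 0.232324×0.4250 = 0.385865
  M+6: 0.232324×0.5750 = 0.133586
Scale to base peak (0.385865) = 100: 29.6 : 95.0 : 100.0 : 34.6

29.6 : 95.0 : 100.0 : 34.6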